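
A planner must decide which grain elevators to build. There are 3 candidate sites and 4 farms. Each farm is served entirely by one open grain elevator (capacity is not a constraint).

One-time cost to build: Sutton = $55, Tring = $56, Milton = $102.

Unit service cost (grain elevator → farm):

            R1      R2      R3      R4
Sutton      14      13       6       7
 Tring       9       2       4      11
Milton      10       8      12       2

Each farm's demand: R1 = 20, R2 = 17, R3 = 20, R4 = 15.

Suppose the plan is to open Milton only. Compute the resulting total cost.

Total cost: 708

Each farm is assigned to its cheapest site among the open ones.
{Milton}: R1→Milton 10·20=200, R2→Milton 8·17=136, R3→Milton 12·20=240, R4→Milton 2·15=30. Service 606; fixed 102; total 708.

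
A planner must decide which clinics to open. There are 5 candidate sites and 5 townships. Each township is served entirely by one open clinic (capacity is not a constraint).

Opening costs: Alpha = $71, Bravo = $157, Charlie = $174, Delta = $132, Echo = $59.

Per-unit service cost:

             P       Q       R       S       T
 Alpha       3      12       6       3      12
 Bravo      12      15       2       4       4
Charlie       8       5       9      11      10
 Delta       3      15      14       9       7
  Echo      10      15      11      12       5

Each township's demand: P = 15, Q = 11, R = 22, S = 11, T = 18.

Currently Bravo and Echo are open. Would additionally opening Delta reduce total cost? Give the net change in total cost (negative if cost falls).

No — net change +27 (cost rises by 27).

Current service cost with {Bravo, Echo}: 475.
Adding Delta: each township re-picks its cheapest; new service cost 370, saving 105.
Extra fixed cost: 132. Net change = 132 − 105 = 27.
(Totals: 691 → 718.)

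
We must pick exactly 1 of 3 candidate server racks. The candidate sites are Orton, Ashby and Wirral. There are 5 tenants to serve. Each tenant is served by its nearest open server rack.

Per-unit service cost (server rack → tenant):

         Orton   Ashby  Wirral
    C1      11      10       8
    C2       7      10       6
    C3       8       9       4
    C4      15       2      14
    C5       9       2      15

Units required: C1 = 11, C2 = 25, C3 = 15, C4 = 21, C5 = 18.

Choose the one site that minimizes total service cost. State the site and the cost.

Choose Ashby only; total service cost 573.

With exactly 1 open, each tenant uses its cheapest among the chosen.
{Ashby}: C1→Ashby 10·11=110, C2→Ashby 10·25=250, C3→Ashby 9·15=135, C4→Ashby 2·21=42, C5→Ashby 2·18=36. Service cost 573.
{Wirral}: service cost 862
{Orton}: service cost 893
Among all 3 size-1 choices, {Ashby} is lowest.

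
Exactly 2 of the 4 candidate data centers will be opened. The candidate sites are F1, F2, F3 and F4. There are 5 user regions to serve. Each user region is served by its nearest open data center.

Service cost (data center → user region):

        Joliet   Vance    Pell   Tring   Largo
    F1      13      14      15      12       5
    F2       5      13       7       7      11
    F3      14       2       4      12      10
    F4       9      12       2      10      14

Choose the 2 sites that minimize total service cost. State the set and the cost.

Choose F2 and F3; total service cost 28.

With exactly 2 open, each user region uses its cheapest among the chosen.
{F2, F3}: Joliet→F2 5, Vance→F3 2, Pell→F3 4, Tring→F2 7, Largo→F3 10. Service cost 28.
{F3, F4}: service cost 33
{F1, F3}: service cost 36
Among all 6 size-2 choices, {F2, F3} is lowest.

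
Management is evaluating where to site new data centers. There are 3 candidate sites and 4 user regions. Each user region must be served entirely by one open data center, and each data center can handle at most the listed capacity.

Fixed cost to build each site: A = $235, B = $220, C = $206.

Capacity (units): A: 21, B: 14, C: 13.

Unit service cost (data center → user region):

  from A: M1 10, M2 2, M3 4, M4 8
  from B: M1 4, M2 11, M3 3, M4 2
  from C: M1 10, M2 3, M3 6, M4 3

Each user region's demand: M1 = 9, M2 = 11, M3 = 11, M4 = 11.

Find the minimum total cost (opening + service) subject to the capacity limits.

Minimum total cost: 839

Open {A, B, C}: M1→A 10·9=90, M2→A 2·11=22, M3→B 3·11=33, M4→C 3·11=33.
Loads: A carries 20/21, B carries 11/14, C carries 11/13. Service 178; fixed 661; total 839.
Next best feasible plan costs 850.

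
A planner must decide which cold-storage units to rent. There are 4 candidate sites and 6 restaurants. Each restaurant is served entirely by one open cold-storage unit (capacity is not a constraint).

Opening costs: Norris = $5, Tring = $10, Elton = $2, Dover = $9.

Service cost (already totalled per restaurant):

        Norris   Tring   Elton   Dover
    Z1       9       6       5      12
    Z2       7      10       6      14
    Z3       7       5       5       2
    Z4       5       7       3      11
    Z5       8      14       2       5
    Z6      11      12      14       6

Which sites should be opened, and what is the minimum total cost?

Open Elton and Dover; minimum total cost 35.

For any fixed open set, each restaurant goes to its cheapest open site; total = fixed + service.
{Elton, Dover}: Z1→Elton 5, Z2→Elton 6, Z3→Dover 2, Z4→Elton 3, Z5→Elton 2, Z6→Dover 6. Service 24; fixed 11; total 35.
{Elton}: Z1→Elton 5, Z2→Elton 6, Z3→Elton 5, Z4→Elton 3, Z5→Elton 2, Z6→Elton 14. Service 35; fixed 2; total 37.
{Norris, Elton}: service 32 + fixed 7 = 39
{Norris, Tring, Elton, Dover}: Z1→Elton 5, Z2→Elton 6, Z3→Dover 2, Z4→Elton 3, Z5→Elton 2, Z6→Dover 6. Service 24; fixed 26; total 50.
No other subset beats 35.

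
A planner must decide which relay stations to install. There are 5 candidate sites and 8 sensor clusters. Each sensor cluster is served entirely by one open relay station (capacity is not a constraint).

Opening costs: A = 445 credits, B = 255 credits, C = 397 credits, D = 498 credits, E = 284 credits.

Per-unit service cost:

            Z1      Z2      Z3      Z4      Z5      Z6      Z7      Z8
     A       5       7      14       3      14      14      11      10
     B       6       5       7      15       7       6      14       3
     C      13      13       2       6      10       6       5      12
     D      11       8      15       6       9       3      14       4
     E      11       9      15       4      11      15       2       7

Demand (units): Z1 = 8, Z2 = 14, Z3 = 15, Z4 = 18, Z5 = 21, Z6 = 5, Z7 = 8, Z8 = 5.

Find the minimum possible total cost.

Minimum total cost: 1042

For any fixed open set, each sensor cluster goes to its cheapest open site; total = fixed + service.
{B, E}: Z1→B 6·8=48, Z2→B 5·14=70, Z3→B 7·15=105, Z4→E 4·18=72, Z5→B 7·21=147, Z6→B 6·5=30, Z7→E 2·8=16, Z8→B 3·5=15. Service 503; fixed 539; total 1042.
{B}: service 797 + fixed 255 = 1052
{B, C}: Z1→B 6·8=48, Z2→B 5·14=70, Z3→C 2·15=30, Z4→C 6·18=108, Z5→B 7·21=147, Z6→B 6·5=30, Z7→C 5·8=40, Z8→B 3·5=15. Service 488; fixed 652; total 1140.
{A, B, C, D, E}: service 387 + fixed 1879 = 2266
No other subset beats 1042.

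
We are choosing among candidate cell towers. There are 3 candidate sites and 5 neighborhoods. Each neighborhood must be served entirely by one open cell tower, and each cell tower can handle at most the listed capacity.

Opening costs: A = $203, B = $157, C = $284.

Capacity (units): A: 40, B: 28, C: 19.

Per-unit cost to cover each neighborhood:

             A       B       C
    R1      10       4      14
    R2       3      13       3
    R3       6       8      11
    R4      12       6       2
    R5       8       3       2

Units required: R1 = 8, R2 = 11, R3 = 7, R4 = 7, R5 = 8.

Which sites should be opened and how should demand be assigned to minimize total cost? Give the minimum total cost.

Minimum total cost: 533

Open {A, B}: R1→B 4·8=32, R2→A 3·11=33, R3→A 6·7=42, R4→B 6·7=42, R5→B 3·8=24.
Loads: A carries 18/40, B carries 23/28. Service 173; fixed 360; total 533.
Next best feasible plan costs 573.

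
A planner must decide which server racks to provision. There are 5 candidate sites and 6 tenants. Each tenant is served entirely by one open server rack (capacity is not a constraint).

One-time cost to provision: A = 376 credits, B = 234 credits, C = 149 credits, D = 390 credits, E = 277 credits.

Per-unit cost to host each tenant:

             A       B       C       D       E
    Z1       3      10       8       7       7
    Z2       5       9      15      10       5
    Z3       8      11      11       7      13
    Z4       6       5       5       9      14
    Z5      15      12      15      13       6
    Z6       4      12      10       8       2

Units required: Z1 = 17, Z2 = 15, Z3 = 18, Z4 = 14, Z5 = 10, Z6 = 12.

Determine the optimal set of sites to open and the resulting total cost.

For any fixed open set, each tenant goes to its cheapest open site; total = fixed + service.
{A}: Z1→A 3·17=51, Z2→A 5·15=75, Z3→A 8·18=144, Z4→A 6·14=84, Z5→A 15·10=150, Z6→A 4·12=48. Service 552; fixed 376; total 928.
{C, E}: service 546 + fixed 426 = 972
{E}: Z1→E 7·17=119, Z2→E 5·15=75, Z3→E 13·18=234, Z4→E 14·14=196, Z5→E 6·10=60, Z6→E 2·12=24. Service 708; fixed 277; total 985.
{A, B, C, D, E}: Z1→A 3·17=51, Z2→A 5·15=75, Z3→D 7·18=126, Z4→B 5·14=70, Z5→E 6·10=60, Z6→E 2·12=24. Service 406; fixed 1426; total 1832.
No other subset beats 928.

Open A only; minimum total cost 928.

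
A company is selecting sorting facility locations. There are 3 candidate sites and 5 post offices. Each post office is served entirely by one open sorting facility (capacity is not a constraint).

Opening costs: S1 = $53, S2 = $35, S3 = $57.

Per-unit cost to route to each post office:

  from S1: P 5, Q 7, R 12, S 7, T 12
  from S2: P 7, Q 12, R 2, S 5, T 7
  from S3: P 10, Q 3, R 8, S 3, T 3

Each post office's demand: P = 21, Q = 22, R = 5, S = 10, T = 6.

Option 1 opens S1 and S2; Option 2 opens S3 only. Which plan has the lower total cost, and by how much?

Option 1: {S1, S2}: P→S1 5·21=105, Q→S1 7·22=154, R→S2 2·5=10, S→S2 5·10=50, T→S2 7·6=42. Service 361; fixed 88; total 449.
Option 2: {S3}: P→S3 10·21=210, Q→S3 3·22=66, R→S3 8·5=40, S→S3 3·10=30, T→S3 3·6=18. Service 364; fixed 57; total 421.
Difference: |449 − 421| = 28.

Option 2 is cheaper by 28.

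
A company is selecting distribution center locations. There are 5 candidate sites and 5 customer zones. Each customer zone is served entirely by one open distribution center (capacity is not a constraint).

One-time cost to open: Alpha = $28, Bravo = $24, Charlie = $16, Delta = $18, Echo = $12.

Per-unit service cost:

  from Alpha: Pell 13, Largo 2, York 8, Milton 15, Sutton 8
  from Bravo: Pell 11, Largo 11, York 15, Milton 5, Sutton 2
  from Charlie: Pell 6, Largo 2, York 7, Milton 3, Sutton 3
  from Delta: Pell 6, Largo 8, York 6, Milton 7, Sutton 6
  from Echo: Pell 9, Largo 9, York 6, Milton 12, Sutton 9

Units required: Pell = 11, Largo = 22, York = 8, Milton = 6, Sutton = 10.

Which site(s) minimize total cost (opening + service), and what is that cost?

Open Charlie only; minimum total cost 230.

For any fixed open set, each customer zone goes to its cheapest open site; total = fixed + service.
{Charlie}: Pell→Charlie 6·11=66, Largo→Charlie 2·22=44, York→Charlie 7·8=56, Milton→Charlie 3·6=18, Sutton→Charlie 3·10=30. Service 214; fixed 16; total 230.
{Charlie, Echo}: Pell→Charlie 6·11=66, Largo→Charlie 2·22=44, York→Echo 6·8=48, Milton→Charlie 3·6=18, Sutton→Charlie 3·10=30. Service 206; fixed 28; total 234.
{Charlie, Delta}: Pell→Charlie 6·11=66, Largo→Charlie 2·22=44, York→Delta 6·8=48, Milton→Charlie 3·6=18, Sutton→Charlie 3·10=30. Service 206; fixed 34; total 240.
{Alpha, Bravo, Charlie, Delta, Echo}: Pell→Charlie 6·11=66, Largo→Alpha 2·22=44, York→Delta 6·8=48, Milton→Charlie 3·6=18, Sutton→Bravo 2·10=20. Service 196; fixed 98; total 294.
No other subset beats 230.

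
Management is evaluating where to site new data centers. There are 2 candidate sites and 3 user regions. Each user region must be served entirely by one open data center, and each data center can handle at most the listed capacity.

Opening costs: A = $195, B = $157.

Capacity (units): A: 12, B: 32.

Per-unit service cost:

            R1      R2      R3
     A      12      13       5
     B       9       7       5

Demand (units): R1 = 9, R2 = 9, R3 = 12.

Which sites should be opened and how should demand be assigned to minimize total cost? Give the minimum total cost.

Minimum total cost: 361

Open {B}: R1→B 9·9=81, R2→B 7·9=63, R3→B 5·12=60.
Loads: B carries 30/32. Service 204; fixed 157; total 361.
Next best feasible plan costs 556.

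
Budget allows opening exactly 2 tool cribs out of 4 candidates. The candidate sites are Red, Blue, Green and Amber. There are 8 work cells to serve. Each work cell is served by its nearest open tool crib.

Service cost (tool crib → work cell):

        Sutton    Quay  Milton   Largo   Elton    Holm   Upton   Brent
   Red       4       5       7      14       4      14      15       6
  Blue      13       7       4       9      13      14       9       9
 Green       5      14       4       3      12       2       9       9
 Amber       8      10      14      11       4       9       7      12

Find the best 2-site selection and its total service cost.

With exactly 2 open, each work cell uses its cheapest among the chosen.
{Red, Green}: Sutton→Red 4, Quay→Red 5, Milton→Green 4, Largo→Green 3, Elton→Red 4, Holm→Green 2, Upton→Green 9, Brent→Red 6. Service cost 37.
{Green, Amber}: service cost 44
{Blue, Green}: service cost 51
Among all 6 size-2 choices, {Red, Green} is lowest.

Choose Red and Green; total service cost 37.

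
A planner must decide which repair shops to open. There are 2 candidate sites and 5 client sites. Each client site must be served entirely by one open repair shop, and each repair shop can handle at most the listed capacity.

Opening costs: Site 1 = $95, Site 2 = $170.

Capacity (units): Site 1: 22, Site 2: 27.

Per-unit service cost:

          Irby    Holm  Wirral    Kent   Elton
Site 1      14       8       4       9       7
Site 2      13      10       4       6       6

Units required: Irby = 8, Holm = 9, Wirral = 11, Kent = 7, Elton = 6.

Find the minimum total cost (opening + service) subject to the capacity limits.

Open {Site 1, Site 2}: Irby→Site 2 13·8=104, Holm→Site 1 8·9=72, Wirral→Site 1 4·11=44, Kent→Site 2 6·7=42, Elton→Site 2 6·6=36.
Loads: Site 1 carries 20/22, Site 2 carries 21/27. Service 298; fixed 265; total 563.
Next best feasible plan costs 569.

Minimum total cost: 563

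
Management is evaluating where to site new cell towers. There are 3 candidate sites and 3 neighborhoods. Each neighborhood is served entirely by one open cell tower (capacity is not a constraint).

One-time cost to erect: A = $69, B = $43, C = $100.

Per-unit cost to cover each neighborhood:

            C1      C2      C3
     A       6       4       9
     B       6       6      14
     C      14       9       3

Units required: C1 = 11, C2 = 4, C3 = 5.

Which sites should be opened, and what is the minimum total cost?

Open A only; minimum total cost 196.

For any fixed open set, each neighborhood goes to its cheapest open site; total = fixed + service.
{A}: C1→A 6·11=66, C2→A 4·4=16, C3→A 9·5=45. Service 127; fixed 69; total 196.
{B}: service 160 + fixed 43 = 203
{A, B}: C1→A 6·11=66, C2→A 4·4=16, C3→A 9·5=45. Service 127; fixed 112; total 239.
{A, B, C}: service 97 + fixed 212 = 309
No other subset beats 196.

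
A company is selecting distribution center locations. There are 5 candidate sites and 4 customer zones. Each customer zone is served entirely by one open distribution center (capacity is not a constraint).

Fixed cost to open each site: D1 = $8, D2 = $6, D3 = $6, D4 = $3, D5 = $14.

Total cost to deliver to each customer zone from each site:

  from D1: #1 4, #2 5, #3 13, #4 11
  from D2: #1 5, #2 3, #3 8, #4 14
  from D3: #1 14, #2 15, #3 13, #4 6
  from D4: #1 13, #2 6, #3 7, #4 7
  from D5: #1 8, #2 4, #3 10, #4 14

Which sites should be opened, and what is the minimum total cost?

For any fixed open set, each customer zone goes to its cheapest open site; total = fixed + service.
{D2, D4}: #1→D2 5, #2→D2 3, #3→D4 7, #4→D4 7. Service 22; fixed 9; total 31.
{D1, D4}: #1→D1 4, #2→D1 5, #3→D4 7, #4→D4 7. Service 23; fixed 11; total 34.
{D2, D3}: #1→D2 5, #2→D2 3, #3→D2 8, #4→D3 6. Service 22; fixed 12; total 34.
{D1, D2, D3, D4, D5}: service 20 + fixed 37 = 57
No other subset beats 31.

Open D2 and D4; minimum total cost 31.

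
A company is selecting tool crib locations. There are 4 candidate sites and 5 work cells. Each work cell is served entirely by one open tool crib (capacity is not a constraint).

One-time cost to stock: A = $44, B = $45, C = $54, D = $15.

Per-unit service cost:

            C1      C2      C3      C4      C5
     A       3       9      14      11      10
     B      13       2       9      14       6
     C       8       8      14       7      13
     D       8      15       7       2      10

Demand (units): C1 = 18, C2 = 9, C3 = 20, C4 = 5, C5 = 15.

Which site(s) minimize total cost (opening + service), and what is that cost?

Open A, B and D; minimum total cost 416.

For any fixed open set, each work cell goes to its cheapest open site; total = fixed + service.
{A, B, D}: C1→A 3·18=54, C2→B 2·9=18, C3→D 7·20=140, C4→D 2·5=10, C5→B 6·15=90. Service 312; fixed 104; total 416.
{B, D}: service 402 + fixed 60 = 462
{A, B, C, D}: C1→A 3·18=54, C2→B 2·9=18, C3→D 7·20=140, C4→D 2·5=10, C5→B 6·15=90. Service 312; fixed 158; total 470.
{D}: C1→D 8·18=144, C2→D 15·9=135, C3→D 7·20=140, C4→D 2·5=10, C5→D 10·15=150. Service 579; fixed 15; total 594.
No other subset beats 416.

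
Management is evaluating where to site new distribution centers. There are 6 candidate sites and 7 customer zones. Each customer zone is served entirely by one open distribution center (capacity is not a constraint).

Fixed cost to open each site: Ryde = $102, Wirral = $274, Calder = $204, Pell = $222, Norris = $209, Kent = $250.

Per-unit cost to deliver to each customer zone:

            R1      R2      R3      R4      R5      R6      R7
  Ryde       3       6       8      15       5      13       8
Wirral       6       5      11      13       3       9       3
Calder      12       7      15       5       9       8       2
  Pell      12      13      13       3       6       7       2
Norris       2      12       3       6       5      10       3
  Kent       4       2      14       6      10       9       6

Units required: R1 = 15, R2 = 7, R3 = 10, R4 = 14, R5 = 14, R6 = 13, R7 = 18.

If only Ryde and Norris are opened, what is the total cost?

Each customer zone is assigned to its cheapest site among the open ones.
{Ryde, Norris}: R1→Norris 2·15=30, R2→Ryde 6·7=42, R3→Norris 3·10=30, R4→Norris 6·14=84, R5→Ryde 5·14=70, R6→Norris 10·13=130, R7→Norris 3·18=54. Service 440; fixed 311; total 751.

Total cost: 751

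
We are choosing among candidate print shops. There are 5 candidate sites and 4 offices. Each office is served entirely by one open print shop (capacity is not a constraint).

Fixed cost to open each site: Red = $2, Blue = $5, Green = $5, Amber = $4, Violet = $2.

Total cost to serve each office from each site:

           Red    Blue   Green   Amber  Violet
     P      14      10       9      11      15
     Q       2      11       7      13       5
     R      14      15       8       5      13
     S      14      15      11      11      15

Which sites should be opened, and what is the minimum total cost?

For any fixed open set, each office goes to its cheapest open site; total = fixed + service.
{Red, Amber}: P→Amber 11, Q→Red 2, R→Amber 5, S→Amber 11. Service 29; fixed 6; total 35.
{Red, Green}: service 30 + fixed 7 = 37
{Red, Amber, Violet}: service 29 + fixed 8 = 37
{Red, Blue, Green, Amber, Violet}: service 27 + fixed 18 = 45
No other subset beats 35.

Open Red and Amber; minimum total cost 35.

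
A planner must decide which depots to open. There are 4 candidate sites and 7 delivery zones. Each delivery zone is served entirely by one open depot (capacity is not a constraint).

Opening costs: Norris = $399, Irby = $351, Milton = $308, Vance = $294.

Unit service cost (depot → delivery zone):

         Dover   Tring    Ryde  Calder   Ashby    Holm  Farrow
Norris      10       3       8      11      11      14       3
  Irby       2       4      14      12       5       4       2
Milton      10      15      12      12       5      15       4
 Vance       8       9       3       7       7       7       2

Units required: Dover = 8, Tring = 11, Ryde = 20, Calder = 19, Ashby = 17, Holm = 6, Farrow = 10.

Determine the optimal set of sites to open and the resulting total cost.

For any fixed open set, each delivery zone goes to its cheapest open site; total = fixed + service.
{Vance}: Dover→Vance 8·8=64, Tring→Vance 9·11=99, Ryde→Vance 3·20=60, Calder→Vance 7·19=133, Ashby→Vance 7·17=119, Holm→Vance 7·6=42, Farrow→Vance 2·10=20. Service 537; fixed 294; total 831.
{Irby, Vance}: service 382 + fixed 645 = 1027
{Irby}: service 697 + fixed 351 = 1048
{Norris, Irby, Milton, Vance}: service 371 + fixed 1352 = 1723
(All 15 nonempty subsets were checked; Vance only is lowest.)

Open Vance only; minimum total cost 831.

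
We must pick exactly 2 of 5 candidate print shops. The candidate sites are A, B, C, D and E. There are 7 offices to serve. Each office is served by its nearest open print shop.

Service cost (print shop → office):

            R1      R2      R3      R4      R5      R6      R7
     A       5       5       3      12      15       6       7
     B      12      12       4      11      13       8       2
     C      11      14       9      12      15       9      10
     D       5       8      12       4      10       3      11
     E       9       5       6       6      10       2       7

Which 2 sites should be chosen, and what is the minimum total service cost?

With exactly 2 open, each office uses its cheapest among the chosen.
{B, D}: R1→D 5, R2→D 8, R3→B 4, R4→D 4, R5→D 10, R6→D 3, R7→B 2. Service cost 36.
{A, D}: service cost 37
{A, E}: service cost 38
Among all 10 size-2 choices, {B, D} is lowest.

Choose B and D; total service cost 36.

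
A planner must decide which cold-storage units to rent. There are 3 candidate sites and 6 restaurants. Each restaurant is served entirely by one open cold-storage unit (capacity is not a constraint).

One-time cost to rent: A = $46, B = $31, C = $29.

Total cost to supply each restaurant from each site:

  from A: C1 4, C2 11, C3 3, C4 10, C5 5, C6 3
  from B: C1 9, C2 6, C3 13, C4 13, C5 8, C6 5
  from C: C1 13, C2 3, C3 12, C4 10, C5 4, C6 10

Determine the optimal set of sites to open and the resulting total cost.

For any fixed open set, each restaurant goes to its cheapest open site; total = fixed + service.
{C}: C1→C 13, C2→C 3, C3→C 12, C4→C 10, C5→C 4, C6→C 10. Service 52; fixed 29; total 81.
{A}: C1→A 4, C2→A 11, C3→A 3, C4→A 10, C5→A 5, C6→A 3. Service 36; fixed 46; total 82.
{B}: C1→B 9, C2→B 6, C3→B 13, C4→B 13, C5→B 8, C6→B 5. Service 54; fixed 31; total 85.
{A, B, C}: C1→A 4, C2→C 3, C3→A 3, C4→A 10, C5→C 4, C6→A 3. Service 27; fixed 106; total 133.
No other subset beats 81.

Open C only; minimum total cost 81.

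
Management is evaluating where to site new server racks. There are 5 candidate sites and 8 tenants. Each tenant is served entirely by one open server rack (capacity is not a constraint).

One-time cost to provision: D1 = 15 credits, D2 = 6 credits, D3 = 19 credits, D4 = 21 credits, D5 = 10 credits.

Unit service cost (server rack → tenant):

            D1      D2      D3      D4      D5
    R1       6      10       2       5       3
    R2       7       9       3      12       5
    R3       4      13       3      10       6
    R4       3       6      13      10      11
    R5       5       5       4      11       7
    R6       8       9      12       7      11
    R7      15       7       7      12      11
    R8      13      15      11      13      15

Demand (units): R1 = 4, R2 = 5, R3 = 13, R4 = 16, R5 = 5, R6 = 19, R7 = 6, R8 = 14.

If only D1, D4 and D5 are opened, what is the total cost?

Each tenant is assigned to its cheapest site among the open ones.
{D1, D4, D5}: R1→D5 3·4=12, R2→D5 5·5=25, R3→D1 4·13=52, R4→D1 3·16=48, R5→D1 5·5=25, R6→D4 7·19=133, R7→D5 11·6=66, R8→D1 13·14=182. Service 543; fixed 46; total 589.

Total cost: 589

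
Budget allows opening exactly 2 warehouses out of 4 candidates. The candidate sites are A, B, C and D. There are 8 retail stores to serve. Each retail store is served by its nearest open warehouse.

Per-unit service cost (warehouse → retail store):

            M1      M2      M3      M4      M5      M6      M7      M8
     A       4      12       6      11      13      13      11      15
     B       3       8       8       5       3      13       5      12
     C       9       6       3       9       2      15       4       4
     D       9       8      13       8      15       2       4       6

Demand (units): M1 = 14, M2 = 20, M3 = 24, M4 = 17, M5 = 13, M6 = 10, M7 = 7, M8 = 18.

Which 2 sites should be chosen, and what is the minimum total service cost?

With exactly 2 open, each retail store uses its cheapest among the chosen.
{B, C}: M1→B 3·14=42, M2→C 6·20=120, M3→C 3·24=72, M4→B 5·17=85, M5→C 2·13=26, M6→B 13·10=130, M7→C 4·7=28, M8→C 4·18=72. Service cost 575.
{C, D}: service cost 600
{A, C}: service cost 657
Among all 6 size-2 choices, {B, C} is lowest.

Choose B and C; total service cost 575.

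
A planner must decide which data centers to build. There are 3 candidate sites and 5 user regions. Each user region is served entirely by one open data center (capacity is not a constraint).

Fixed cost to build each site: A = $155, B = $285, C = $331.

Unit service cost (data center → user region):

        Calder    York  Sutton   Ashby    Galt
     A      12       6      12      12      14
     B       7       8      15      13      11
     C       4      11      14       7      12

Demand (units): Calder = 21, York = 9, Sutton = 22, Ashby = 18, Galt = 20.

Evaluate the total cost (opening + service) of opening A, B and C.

Total cost: 1519

Each user region is assigned to its cheapest site among the open ones.
{A, B, C}: Calder→C 4·21=84, York→A 6·9=54, Sutton→A 12·22=264, Ashby→C 7·18=126, Galt→B 11·20=220. Service 748; fixed 771; total 1519.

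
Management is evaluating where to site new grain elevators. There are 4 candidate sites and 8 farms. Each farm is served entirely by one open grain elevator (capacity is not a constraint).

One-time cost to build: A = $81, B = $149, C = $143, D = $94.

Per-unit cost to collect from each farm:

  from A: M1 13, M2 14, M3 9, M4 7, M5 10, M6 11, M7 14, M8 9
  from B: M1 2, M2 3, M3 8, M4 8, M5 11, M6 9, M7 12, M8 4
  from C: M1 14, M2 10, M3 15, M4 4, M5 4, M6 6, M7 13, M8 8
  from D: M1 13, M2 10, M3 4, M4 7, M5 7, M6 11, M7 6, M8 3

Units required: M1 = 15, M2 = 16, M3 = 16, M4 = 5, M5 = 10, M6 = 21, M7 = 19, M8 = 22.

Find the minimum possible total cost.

For any fixed open set, each farm goes to its cheapest open site; total = fixed + service.
{B, D}: M1→B 2·15=30, M2→B 3·16=48, M3→D 4·16=64, M4→D 7·5=35, M5→D 7·10=70, M6→B 9·21=189, M7→D 6·19=114, M8→D 3·22=66. Service 616; fixed 243; total 859.
{B, C, D}: M1→B 2·15=30, M2→B 3·16=48, M3→D 4·16=64, M4→C 4·5=20, M5→C 4·10=40, M6→C 6·21=126, M7→D 6·19=114, M8→D 3·22=66. Service 508; fixed 386; total 894.
{A, B, D}: M1→B 2·15=30, M2→B 3·16=48, M3→D 4·16=64, M4→A 7·5=35, M5→D 7·10=70, M6→B 9·21=189, M7→D 6·19=114, M8→D 3·22=66. Service 616; fixed 324; total 940.
{A, B, C, D}: service 508 + fixed 467 = 975
No other subset beats 859.

Minimum total cost: 859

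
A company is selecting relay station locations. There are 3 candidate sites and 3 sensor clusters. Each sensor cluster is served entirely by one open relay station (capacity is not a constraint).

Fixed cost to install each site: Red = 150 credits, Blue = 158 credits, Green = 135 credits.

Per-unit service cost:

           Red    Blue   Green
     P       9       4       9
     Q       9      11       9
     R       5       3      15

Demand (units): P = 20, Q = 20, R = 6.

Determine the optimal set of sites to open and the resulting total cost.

Open Blue only; minimum total cost 476.

For any fixed open set, each sensor cluster goes to its cheapest open site; total = fixed + service.
{Blue}: P→Blue 4·20=80, Q→Blue 11·20=220, R→Blue 3·6=18. Service 318; fixed 158; total 476.
{Red}: service 390 + fixed 150 = 540
{Blue, Green}: P→Blue 4·20=80, Q→Green 9·20=180, R→Blue 3·6=18. Service 278; fixed 293; total 571.
{Red, Blue, Green}: service 278 + fixed 443 = 721
(All 7 nonempty subsets were checked; Blue only is lowest.)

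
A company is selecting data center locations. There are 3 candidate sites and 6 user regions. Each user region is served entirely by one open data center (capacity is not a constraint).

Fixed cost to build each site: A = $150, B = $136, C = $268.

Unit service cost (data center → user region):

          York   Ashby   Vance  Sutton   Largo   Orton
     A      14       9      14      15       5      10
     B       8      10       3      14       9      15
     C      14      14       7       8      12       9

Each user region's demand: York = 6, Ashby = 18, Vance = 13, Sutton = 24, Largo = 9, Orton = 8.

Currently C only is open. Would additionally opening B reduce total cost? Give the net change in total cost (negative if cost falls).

Current service cost with {C}: 799.
Adding B: each user region re-picks its cheapest; new service cost 612, saving 187.
Extra fixed cost: 136. Net change = 136 − 187 = -51.
(Totals: 1067 → 1016.)

Yes — net change −51 (cost falls by 51).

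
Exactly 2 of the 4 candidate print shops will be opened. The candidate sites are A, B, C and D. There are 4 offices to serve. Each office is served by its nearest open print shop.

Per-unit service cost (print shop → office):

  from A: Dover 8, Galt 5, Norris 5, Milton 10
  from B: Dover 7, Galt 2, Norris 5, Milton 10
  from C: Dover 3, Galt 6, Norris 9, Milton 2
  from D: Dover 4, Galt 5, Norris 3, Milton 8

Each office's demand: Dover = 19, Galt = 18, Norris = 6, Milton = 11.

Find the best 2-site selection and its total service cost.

With exactly 2 open, each office uses its cheapest among the chosen.
{B, C}: Dover→C 3·19=57, Galt→B 2·18=36, Norris→B 5·6=30, Milton→C 2·11=22. Service cost 145.
{C, D}: service cost 187
{A, C}: service cost 199
Among all 6 size-2 choices, {B, C} is lowest.

Choose B and C; total service cost 145.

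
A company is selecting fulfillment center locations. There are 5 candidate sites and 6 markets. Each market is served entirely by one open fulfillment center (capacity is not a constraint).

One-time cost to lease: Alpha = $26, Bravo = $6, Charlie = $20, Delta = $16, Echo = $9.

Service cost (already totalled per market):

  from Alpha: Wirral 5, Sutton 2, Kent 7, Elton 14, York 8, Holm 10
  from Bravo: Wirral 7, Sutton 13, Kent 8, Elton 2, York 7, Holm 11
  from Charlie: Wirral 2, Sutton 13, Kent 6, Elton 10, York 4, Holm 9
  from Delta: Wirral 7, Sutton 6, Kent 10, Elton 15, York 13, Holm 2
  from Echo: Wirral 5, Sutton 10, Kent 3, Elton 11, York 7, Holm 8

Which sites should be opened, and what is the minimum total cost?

For any fixed open set, each market goes to its cheapest open site; total = fixed + service.
{Bravo, Echo}: Wirral→Echo 5, Sutton→Echo 10, Kent→Echo 3, Elton→Bravo 2, York→Bravo 7, Holm→Echo 8. Service 35; fixed 15; total 50.
{Echo}: service 44 + fixed 9 = 53
{Bravo}: service 48 + fixed 6 = 54
{Alpha, Bravo, Charlie, Delta, Echo}: service 15 + fixed 77 = 92
No other subset beats 50.

Open Bravo and Echo; minimum total cost 50.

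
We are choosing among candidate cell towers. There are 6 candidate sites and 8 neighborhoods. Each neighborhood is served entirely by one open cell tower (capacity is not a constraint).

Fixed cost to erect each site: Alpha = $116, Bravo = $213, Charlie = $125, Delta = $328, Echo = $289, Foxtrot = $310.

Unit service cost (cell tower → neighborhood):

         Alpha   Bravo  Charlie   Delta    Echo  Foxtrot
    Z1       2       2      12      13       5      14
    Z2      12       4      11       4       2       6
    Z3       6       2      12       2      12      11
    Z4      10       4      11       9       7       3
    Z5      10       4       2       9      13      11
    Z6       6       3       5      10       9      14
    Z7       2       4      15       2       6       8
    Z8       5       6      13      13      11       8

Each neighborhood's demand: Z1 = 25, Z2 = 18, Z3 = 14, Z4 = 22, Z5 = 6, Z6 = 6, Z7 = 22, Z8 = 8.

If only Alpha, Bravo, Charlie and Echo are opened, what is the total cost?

Each neighborhood is assigned to its cheapest site among the open ones.
{Alpha, Bravo, Charlie, Echo}: Z1→Alpha 2·25=50, Z2→Echo 2·18=36, Z3→Bravo 2·14=28, Z4→Bravo 4·22=88, Z5→Charlie 2·6=12, Z6→Bravo 3·6=18, Z7→Alpha 2·22=44, Z8→Alpha 5·8=40. Service 316; fixed 743; total 1059.

Total cost: 1059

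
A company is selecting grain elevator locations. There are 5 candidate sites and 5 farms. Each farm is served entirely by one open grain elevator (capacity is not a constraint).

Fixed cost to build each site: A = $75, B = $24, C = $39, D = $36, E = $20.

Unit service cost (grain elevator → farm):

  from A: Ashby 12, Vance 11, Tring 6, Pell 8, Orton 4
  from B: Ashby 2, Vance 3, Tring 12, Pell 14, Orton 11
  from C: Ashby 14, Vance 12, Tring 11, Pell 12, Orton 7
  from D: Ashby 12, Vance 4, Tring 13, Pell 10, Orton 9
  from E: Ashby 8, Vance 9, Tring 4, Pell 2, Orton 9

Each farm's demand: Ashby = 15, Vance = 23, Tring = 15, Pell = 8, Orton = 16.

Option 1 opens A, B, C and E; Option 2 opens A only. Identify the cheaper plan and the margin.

Option 1: {A, B, C, E}: Ashby→B 2·15=30, Vance→B 3·23=69, Tring→E 4·15=60, Pell→E 2·8=16, Orton→A 4·16=64. Service 239; fixed 158; total 397.
Option 2: {A}: Ashby→A 12·15=180, Vance→A 11·23=253, Tring→A 6·15=90, Pell→A 8·8=64, Orton→A 4·16=64. Service 651; fixed 75; total 726.
Difference: |397 − 726| = 329.

Option 1 is cheaper by 329.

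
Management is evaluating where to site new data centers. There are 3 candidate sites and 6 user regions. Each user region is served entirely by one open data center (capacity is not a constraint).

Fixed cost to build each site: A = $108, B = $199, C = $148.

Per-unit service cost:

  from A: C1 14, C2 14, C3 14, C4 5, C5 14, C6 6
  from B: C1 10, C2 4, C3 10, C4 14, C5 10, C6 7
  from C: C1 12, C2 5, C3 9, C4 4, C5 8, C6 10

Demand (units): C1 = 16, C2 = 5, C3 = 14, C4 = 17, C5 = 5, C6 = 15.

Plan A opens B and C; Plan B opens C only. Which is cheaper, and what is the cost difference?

Plan A: {B, C}: C1→B 10·16=160, C2→B 4·5=20, C3→C 9·14=126, C4→C 4·17=68, C5→C 8·5=40, C6→B 7·15=105. Service 519; fixed 347; total 866.
Plan B: {C}: C1→C 12·16=192, C2→C 5·5=25, C3→C 9·14=126, C4→C 4·17=68, C5→C 8·5=40, C6→C 10·15=150. Service 601; fixed 148; total 749.
Difference: |866 − 749| = 117.

Plan B is cheaper by 117.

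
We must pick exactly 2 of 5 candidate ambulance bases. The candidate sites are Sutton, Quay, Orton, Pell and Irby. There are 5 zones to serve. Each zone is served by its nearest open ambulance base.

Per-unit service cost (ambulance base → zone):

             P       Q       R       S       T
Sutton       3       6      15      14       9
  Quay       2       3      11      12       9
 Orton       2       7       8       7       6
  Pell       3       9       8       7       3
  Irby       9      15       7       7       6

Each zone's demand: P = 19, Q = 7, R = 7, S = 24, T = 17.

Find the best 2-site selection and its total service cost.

With exactly 2 open, each zone uses its cheapest among the chosen.
{Quay, Pell}: P→Quay 2·19=38, Q→Quay 3·7=21, R→Pell 8·7=56, S→Pell 7·24=168, T→Pell 3·17=51. Service cost 334.
{Orton, Pell}: service cost 362
{Sutton, Pell}: service cost 374
Among all 10 size-2 choices, {Quay, Pell} is lowest.

Choose Quay and Pell; total service cost 334.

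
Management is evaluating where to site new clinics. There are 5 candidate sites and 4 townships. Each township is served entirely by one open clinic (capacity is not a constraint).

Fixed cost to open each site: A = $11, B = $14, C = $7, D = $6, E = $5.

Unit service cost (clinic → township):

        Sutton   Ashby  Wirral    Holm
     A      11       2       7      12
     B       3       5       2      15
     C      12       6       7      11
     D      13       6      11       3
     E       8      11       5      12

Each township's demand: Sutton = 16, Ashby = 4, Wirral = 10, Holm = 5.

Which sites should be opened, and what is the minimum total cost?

Open A, B and D; minimum total cost 122.

For any fixed open set, each township goes to its cheapest open site; total = fixed + service.
{A, B, D}: Sutton→B 3·16=48, Ashby→A 2·4=8, Wirral→B 2·10=20, Holm→D 3·5=15. Service 91; fixed 31; total 122.
{B, D}: service 103 + fixed 20 = 123
{A, B, D, E}: Sutton→B 3·16=48, Ashby→A 2·4=8, Wirral→B 2·10=20, Holm→D 3·5=15. Service 91; fixed 36; total 127.
{A, B, C, D, E}: Sutton→B 3·16=48, Ashby→A 2·4=8, Wirral→B 2·10=20, Holm→D 3·5=15. Service 91; fixed 43; total 134.
No other subset beats 122.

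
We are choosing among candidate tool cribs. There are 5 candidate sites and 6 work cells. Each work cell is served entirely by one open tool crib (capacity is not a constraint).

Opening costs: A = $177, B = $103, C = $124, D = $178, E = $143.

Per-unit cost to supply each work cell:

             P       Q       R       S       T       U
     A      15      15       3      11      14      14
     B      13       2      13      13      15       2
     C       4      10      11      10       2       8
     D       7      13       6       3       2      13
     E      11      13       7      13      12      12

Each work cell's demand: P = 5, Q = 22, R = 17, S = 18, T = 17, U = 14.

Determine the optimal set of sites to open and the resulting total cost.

For any fixed open set, each work cell goes to its cheapest open site; total = fixed + service.
{B, D}: P→D 7·5=35, Q→B 2·22=44, R→D 6·17=102, S→D 3·18=54, T→D 2·17=34, U→B 2·14=28. Service 297; fixed 281; total 578.
{B, C, D}: service 282 + fixed 405 = 687
{A, B, D}: P→D 7·5=35, Q→B 2·22=44, R→A 3·17=51, S→D 3·18=54, T→D 2·17=34, U→B 2·14=28. Service 246; fixed 458; total 704.
{A, B, C, D, E}: P→C 4·5=20, Q→B 2·22=44, R→A 3·17=51, S→D 3·18=54, T→C 2·17=34, U→B 2·14=28. Service 231; fixed 725; total 956.
No other subset beats 578.

Open B and D; minimum total cost 578.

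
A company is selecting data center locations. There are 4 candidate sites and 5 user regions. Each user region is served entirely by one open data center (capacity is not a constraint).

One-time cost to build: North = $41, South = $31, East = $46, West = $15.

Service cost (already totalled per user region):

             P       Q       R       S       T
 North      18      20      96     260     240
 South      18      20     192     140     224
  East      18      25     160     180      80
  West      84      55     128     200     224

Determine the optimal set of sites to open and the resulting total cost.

For any fixed open set, each user region goes to its cheapest open site; total = fixed + service.
{North, South, East}: P→North 18, Q→North 20, R→North 96, S→South 140, T→East 80. Service 354; fixed 118; total 472.
{South, East, West}: service 386 + fixed 92 = 478
{North, East}: P→North 18, Q→North 20, R→North 96, S→East 180, T→East 80. Service 394; fixed 87; total 481.
{North, South, East, West}: service 354 + fixed 133 = 487
(All 15 nonempty subsets were checked; North, South and East is lowest.)

Open North, South and East; minimum total cost 472.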